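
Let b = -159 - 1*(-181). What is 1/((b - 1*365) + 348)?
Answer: ⅕ ≈ 0.20000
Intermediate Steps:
b = 22 (b = -159 + 181 = 22)
1/((b - 1*365) + 348) = 1/((22 - 1*365) + 348) = 1/((22 - 365) + 348) = 1/(-343 + 348) = 1/5 = ⅕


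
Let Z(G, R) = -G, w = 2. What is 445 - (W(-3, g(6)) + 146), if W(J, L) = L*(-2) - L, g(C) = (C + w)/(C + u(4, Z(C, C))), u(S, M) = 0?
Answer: 303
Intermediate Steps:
g(C) = (2 + C)/C (g(C) = (C + 2)/(C + 0) = (2 + C)/C)
W(J, L) = -3*L (W(J, L) = -2*L - L = -3*L)
445 - (W(-3, g(6)) + 146) = 445 - (-3*(2 + 6)/6 + 146) = 445 - (-8/2 + 146) = 445 - (-3*4/3 + 146) = 445 - (-4 + 146) = 445 - 1*142 = 445 - 142 = 303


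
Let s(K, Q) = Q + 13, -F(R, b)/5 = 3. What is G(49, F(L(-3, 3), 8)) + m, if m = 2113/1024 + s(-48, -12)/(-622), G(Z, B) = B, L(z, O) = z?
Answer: -4120329/318464 ≈ -12.938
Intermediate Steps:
F(R, b) = -15 (F(R, b) = -5*3 = -15)
s(K, Q) = 13 + Q
m = 656631/318464 (m = 2113/1024 + (13 - 12)/(-622) = 2113*(1/1024) + 1*(-1/622) = 2113/1024 - 1/622 = 656631/318464 ≈ 2.0619)
G(49, F(L(-3, 3), 8)) + m = -15 + 656631/318464 = -4120329/318464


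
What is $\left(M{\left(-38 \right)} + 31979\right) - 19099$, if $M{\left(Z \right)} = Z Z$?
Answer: $14324$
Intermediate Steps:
$M{\left(Z \right)} = Z^{2}$
$\left(M{\left(-38 \right)} + 31979\right) - 19099 = \left(\left(-38\right)^{2} + 31979\right) - 19099 = \left(1444 + 31979\right) - 19099 = 33423 - 19099 = 14324$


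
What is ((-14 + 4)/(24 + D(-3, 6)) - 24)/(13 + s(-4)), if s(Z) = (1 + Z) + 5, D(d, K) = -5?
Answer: -466/285 ≈ -1.6351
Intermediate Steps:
s(Z) = 6 + Z
((-14 + 4)/(24 + D(-3, 6)) - 24)/(13 + s(-4)) = ((-14 + 4)/(24 - 5) - 24)/(13 + (6 - 4)) = (-10/19 - 24)/(13 + 2) = (-10*1/19 - 24)/15 = (-10/19 - 24)*(1/15) = -466/19*1/15 = -466/285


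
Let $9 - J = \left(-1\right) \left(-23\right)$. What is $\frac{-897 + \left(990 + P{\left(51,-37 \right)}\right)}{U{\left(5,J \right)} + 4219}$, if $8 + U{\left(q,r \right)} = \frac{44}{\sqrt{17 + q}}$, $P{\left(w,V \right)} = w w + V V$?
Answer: $\frac{17109293}{17732433} - \frac{8126 \sqrt{22}}{17732433} \approx 0.96271$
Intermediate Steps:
$P{\left(w,V \right)} = V^{2} + w^{2}$ ($P{\left(w,V \right)} = w^{2} + V^{2} = V^{2} + w^{2}$)
$J = -14$ ($J = 9 - \left(-1\right) \left(-23\right) = 9 - 23 = -14$)
$U{\left(q,r \right)} = -8 + \frac{44}{\sqrt{17 + q}}$
$\frac{-897 + \left(990 + P{\left(51,-37 \right)}\right)}{U{\left(5,J \right)} + 4219} = \frac{-897 + \left(990 + \left(\left(-37\right)^{2} + 51^{2}\right)\right)}{\left(-8 + \frac{44}{\sqrt{17 + 5}}\right) + 4219} = \frac{-897 + \left(990 + \left(1369 + 2601\right)\right)}{\left(-8 + \frac{44}{\sqrt{22}}\right) + 4219} = \frac{-897 + \left(990 + 3970\right)}{\left(-8 + 44 \frac{\sqrt{22}}{22}\right) + 4219} = \frac{-897 + 4960}{\left(-8 + 2 \sqrt{22}\right) + 4219} = \frac{4063}{4211 + 2 \sqrt{22}}$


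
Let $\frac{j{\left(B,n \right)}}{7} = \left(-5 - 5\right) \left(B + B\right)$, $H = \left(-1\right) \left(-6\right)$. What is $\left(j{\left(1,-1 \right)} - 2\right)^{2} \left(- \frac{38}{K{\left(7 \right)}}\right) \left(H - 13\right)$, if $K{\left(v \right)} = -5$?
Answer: $- \frac{5363624}{5} \approx -1.0727 \cdot 10^{6}$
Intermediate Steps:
$H = 6$
$j{\left(B,n \right)} = - 140 B$ ($j{\left(B,n \right)} = 7 \left(-5 - 5\right) \left(B + B\right) = 7 \left(- 10 \cdot 2 B\right) = 7 \left(- 20 B\right) = - 140 B$)
$\left(j{\left(1,-1 \right)} - 2\right)^{2} \left(- \frac{38}{K{\left(7 \right)}}\right) \left(H - 13\right) = \left(\left(-140\right) 1 - 2\right)^{2} \left(- \frac{38}{-5}\right) \left(6 - 13\right) = \left(-140 - 2\right)^{2} \left(\left(-38\right) \left(- \frac{1}{5}\right)\right) \left(6 - 13\right) = \left(-142\right)^{2} \cdot \frac{38}{5} \left(-7\right) = 20164 \cdot \frac{38}{5} \left(-7\right) = \frac{766232}{5} \left(-7\right) = - \frac{5363624}{5}$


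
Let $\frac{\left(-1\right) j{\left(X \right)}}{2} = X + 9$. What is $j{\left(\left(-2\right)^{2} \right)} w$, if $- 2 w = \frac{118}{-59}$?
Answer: $-26$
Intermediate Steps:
$w = 1$ ($w = - \frac{118 \frac{1}{-59}}{2} = - \frac{118 \left(- \frac{1}{59}\right)}{2} = \left(- \frac{1}{2}\right) \left(-2\right) = 1$)
$j{\left(X \right)} = -18 - 2 X$ ($j{\left(X \right)} = - 2 \left(X + 9\right) = - 2 \left(9 + X\right) = -18 - 2 X$)
$j{\left(\left(-2\right)^{2} \right)} w = \left(-18 - 2 \left(-2\right)^{2}\right) 1 = \left(-18 - 8\right) 1 = \left(-26\right) 1 = -26$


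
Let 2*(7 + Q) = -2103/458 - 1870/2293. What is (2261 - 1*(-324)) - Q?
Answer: 5449884335/2100388 ≈ 2594.7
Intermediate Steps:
Q = -20381355/2100388 (Q = -7 + (-2103/458 - 1870/2293)/2 = -7 + (½)*(-5678639/1050194) = -7 - 5678639/2100388 = -20381355/2100388 ≈ -9.7036)
(2261 - 1*(-324)) - Q = (2261 - 1*(-324)) - 1*(-20381355/2100388) = (2261 + 324) + 20381355/2100388 = 2585 + 20381355/2100388 = 5449884335/2100388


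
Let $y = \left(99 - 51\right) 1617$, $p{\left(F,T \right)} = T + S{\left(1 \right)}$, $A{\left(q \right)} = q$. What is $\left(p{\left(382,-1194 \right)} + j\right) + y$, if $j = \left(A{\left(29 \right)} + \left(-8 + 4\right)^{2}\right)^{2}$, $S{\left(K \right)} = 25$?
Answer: $78472$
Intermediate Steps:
$p{\left(F,T \right)} = 25 + T$ ($p{\left(F,T \right)} = T + 25 = 25 + T$)
$j = 2025$ ($j = \left(29 + \left(-8 + 4\right)^{2}\right)^{2} = \left(29 + \left(-4\right)^{2}\right)^{2} = \left(29 + 16\right)^{2} = 45^{2} = 2025$)
$y = 77616$ ($y = \left(99 - 51\right) 1617 = 48 \cdot 1617 = 77616$)
$\left(p{\left(382,-1194 \right)} + j\right) + y = \left(\left(25 - 1194\right) + 2025\right) + 77616 = \left(-1169 + 2025\right) + 77616 = 856 + 77616 = 78472$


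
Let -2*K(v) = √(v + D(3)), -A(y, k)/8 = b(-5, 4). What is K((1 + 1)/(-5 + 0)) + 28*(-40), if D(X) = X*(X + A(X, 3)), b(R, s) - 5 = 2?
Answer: -1120 - I*√3985/10 ≈ -1120.0 - 6.3127*I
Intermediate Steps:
b(R, s) = 7 (b(R, s) = 5 + 2 = 7)
A(y, k) = -56 (A(y, k) = -8*7 = -56)
D(X) = X*(-56 + X) (D(X) = X*(X - 56) = X*(-56 + X))
K(v) = -√(-159 + v)/2 (K(v) = -√(v + 3*(-56 + 3))/2 = -√(v + 3*(-53))/2 = -√(v - 159)/2 = -√(-159 + v)/2)
K((1 + 1)/(-5 + 0)) + 28*(-40) = -√(-159 + (1 + 1)/(-5 + 0))/2 + 28*(-40) = -√(-159 + 2/(-5))/2 - 1120 = -√(-159 + 2*(-⅕))/2 - 1120 = -√(-159 - ⅖)/2 - 1120 = -I*√3985/10 - 1120 = -1120 - I*√3985/10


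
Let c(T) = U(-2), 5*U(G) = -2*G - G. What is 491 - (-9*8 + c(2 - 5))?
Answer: 2809/5 ≈ 561.80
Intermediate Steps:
U(G) = -3*G/5 (U(G) = (-2*G - G)/5 = (-3*G)/5 = -3*G/5)
c(T) = 6/5 (c(T) = -⅗*(-2) = 6/5)
491 - (-9*8 + c(2 - 5)) = 491 - (-9*8 + 6/5) = 491 - (-72 + 6/5) = 491 - 1*(-354/5) = 491 + 354/5 = 2809/5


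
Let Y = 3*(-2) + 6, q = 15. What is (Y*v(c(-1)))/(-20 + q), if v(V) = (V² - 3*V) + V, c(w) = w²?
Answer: 0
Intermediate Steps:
v(V) = V² - 2*V
Y = 0 (Y = -6 + 6 = 0)
(Y*v(c(-1)))/(-20 + q) = (0*((-1)²*(-2 + (-1)²)))/(-20 + 15) = (0*(1*(-2 + 1)))/(-5) = (0*(1*(-1)))*(-⅕) = (0*(-1))*(-⅕) = 0*(-⅕) = 0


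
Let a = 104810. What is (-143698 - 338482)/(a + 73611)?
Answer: -482180/178421 ≈ -2.7025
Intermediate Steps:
(-143698 - 338482)/(a + 73611) = (-143698 - 338482)/(104810 + 73611) = -482180/178421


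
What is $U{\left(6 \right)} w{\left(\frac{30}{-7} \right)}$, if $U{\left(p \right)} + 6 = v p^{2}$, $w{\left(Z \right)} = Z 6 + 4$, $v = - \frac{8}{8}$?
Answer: $912$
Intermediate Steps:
$v = -1$ ($v = \left(-8\right) \frac{1}{8} = -1$)
$w{\left(Z \right)} = 4 + 6 Z$ ($w{\left(Z \right)} = 6 Z + 4 = 4 + 6 Z$)
$U{\left(p \right)} = -6 - p^{2}$
$U{\left(6 \right)} w{\left(\frac{30}{-7} \right)} = \left(-6 - 6^{2}\right) \left(4 + 6 \frac{30}{-7}\right) = \left(-6 - 36\right) \left(4 + 6 \cdot 30 \left(- \frac{1}{7}\right)\right) = \left(-6 - 36\right) \left(4 + 6 \left(- \frac{30}{7}\right)\right) = - 42 \left(4 - \frac{180}{7}\right) = \left(-42\right) \left(- \frac{152}{7}\right) = 912$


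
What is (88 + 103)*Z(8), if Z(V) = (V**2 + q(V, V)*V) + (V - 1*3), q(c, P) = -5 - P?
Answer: -6685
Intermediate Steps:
Z(V) = -3 + V + V**2 + V*(-5 - V) (Z(V) = (V**2 + (-5 - V)*V) + (V - 1*3) = (V**2 + V*(-5 - V)) + (V - 3) = (V**2 + V*(-5 - V)) + (-3 + V) = -3 + V + V**2 + V*(-5 - V))
(88 + 103)*Z(8) = (88 + 103)*(-3 - 4*8) = 191*(-3 - 32) = 191*(-35) = -6685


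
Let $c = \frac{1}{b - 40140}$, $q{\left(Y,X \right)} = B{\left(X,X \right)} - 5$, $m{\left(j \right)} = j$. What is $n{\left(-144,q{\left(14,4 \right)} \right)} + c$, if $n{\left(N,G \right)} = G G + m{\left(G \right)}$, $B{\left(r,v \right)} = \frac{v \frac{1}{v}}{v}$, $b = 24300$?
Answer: $\frac{282149}{15840} \approx 17.812$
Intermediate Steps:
$B{\left(r,v \right)} = \frac{1}{v}$ ($B{\left(r,v \right)} = 1 \frac{1}{v} = \frac{1}{v}$)
$q{\left(Y,X \right)} = -5 + \frac{1}{X}$ ($q{\left(Y,X \right)} = \frac{1}{X} - 5 = -5 + \frac{1}{X}$)
$n{\left(N,G \right)} = G + G^{2}$ ($n{\left(N,G \right)} = G G + G = G^{2} + G = G + G^{2}$)
$c = - \frac{1}{15840}$ ($c = \frac{1}{24300 - 40140} = \frac{1}{-15840} = - \frac{1}{15840} \approx -6.3131 \cdot 10^{-5}$)
$n{\left(-144,q{\left(14,4 \right)} \right)} + c = \left(-5 + \frac{1}{4}\right) \left(1 - \left(5 - \frac{1}{4}\right)\right) - \frac{1}{15840} = \left(-5 + \frac{1}{4}\right) \left(1 + \left(-5 + \frac{1}{4}\right)\right) - \frac{1}{15840} = - \frac{19 \left(1 - \frac{19}{4}\right)}{4} - \frac{1}{15840} = \left(- \frac{19}{4}\right) \left(- \frac{15}{4}\right) - \frac{1}{15840} = \frac{285}{16} - \frac{1}{15840} = \frac{282149}{15840}$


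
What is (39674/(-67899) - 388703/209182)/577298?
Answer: -34691631665/8199507020674164 ≈ -4.2309e-6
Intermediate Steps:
(39674/(-67899) - 388703/209182)/577298 = (39674*(-1/67899) - 388703*1/209182)*(1/577298) = (-39674/67899 - 388703/209182)*(1/577298) = -34691631665/14203248618*1/577298 = -34691631665/8199507020674164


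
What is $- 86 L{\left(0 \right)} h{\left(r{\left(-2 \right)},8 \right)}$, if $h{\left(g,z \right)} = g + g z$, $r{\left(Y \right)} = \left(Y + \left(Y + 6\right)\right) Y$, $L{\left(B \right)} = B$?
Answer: $0$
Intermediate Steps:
$r{\left(Y \right)} = Y \left(6 + 2 Y\right)$ ($r{\left(Y \right)} = \left(Y + \left(6 + Y\right)\right) Y = \left(6 + 2 Y\right) Y = Y \left(6 + 2 Y\right)$)
$- 86 L{\left(0 \right)} h{\left(r{\left(-2 \right)},8 \right)} = \left(-86\right) 0 \cdot 2 \left(-2\right) \left(3 - 2\right) \left(1 + 8\right) = 0 \cdot 2 \left(-2\right) 1 \cdot 9 = 0 \left(\left(-4\right) 9\right) = 0 \left(-36\right) = 0$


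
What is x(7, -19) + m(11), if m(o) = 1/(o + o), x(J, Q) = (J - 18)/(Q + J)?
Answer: 127/132 ≈ 0.96212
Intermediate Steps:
x(J, Q) = (-18 + J)/(J + Q)
m(o) = 1/(2*o)
x(7, -19) + m(11) = (-18 + 7)/(7 - 19) + (½)/11 = -11/(-12) + (½)*(1/11) = -1/12*(-11) + 1/22 = 11/12 + 1/22 = 127/132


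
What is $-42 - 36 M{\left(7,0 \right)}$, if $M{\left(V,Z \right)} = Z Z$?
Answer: $-42$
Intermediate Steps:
$M{\left(V,Z \right)} = Z^{2}$
$-42 - 36 M{\left(7,0 \right)} = -42 - 36 \cdot 0^{2} = -42 - 0 = -42 + 0 = -42$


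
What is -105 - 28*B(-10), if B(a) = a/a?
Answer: -133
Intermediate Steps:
B(a) = 1
-105 - 28*B(-10) = -105 - 28*1 = -105 - 28 = -133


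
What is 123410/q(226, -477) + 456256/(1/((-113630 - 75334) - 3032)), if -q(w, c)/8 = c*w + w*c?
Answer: -75547061173272311/862416 ≈ -8.7599e+10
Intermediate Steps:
q(w, c) = -16*c*w (q(w, c) = -8*(c*w + w*c) = -8*(c*w + c*w) = -16*c*w)
123410/q(226, -477) + 456256/(1/((-113630 - 75334) - 3032)) = 123410/((-16*(-477)*226)) + 456256/(1/((-113630 - 75334) - 3032)) = 123410/1724832 + 456256/(1/(-188964 - 3032)) = 123410*(1/1724832) + 456256/(1/(-191996)) = 61705/862416 + 456256/(-1/191996) = 61705/862416 + 456256*(-191996) = 61705/862416 - 87599326976 = -75547061173272311/862416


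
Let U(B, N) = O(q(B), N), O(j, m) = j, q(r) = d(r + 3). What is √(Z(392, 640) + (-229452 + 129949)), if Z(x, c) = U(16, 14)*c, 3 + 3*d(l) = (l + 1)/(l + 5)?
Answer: I*√899687/3 ≈ 316.17*I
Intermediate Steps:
d(l) = -1 + (1 + l)/(3*(5 + l)) (d(l) = -1 + ((l + 1)/(l + 5))/3 = -1 + ((1 + l)/(5 + l))/3 = -1 + (1 + l)/(3*(5 + l)))
q(r) = 2*(-10 - r)/(3*(8 + r)) (q(r) = 2*(-7 - (r + 3))/(3*(5 + (r + 3))) = 2*(-7 - (3 + r))/(3*(5 + (3 + r))) = 2*(-7 + (-3 - r))/(3*(8 + r)) = 2*(-10 - r)/(3*(8 + r)))
U(B, N) = 2*(-10 - B)/(3*(8 + B))
Z(x, c) = -13*c/18 (Z(x, c) = (2*(-10 - 1*16)/(3*(8 + 16)))*c = ((⅔)*(-10 - 16)/24)*c = ((⅔)*(1/24)*(-26))*c = -13*c/18)
√(Z(392, 640) + (-229452 + 129949)) = √(-13/18*640 + (-229452 + 129949)) = √(-4160/9 - 99503) = √(-899687/9) = I*√899687/3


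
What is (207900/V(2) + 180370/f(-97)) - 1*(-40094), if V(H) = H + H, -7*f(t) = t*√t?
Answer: 92069 - 1262590*I*√97/9409 ≈ 92069.0 - 1321.6*I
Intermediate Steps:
f(t) = -t^(3/2)/7 (f(t) = -t*√t/7 = -t^(3/2)/7)
V(H) = 2*H
(207900/V(2) + 180370/f(-97)) - 1*(-40094) = (207900/((2*2)) + 180370/((-(-97)*I*√97/7))) - 1*(-40094) = (207900/4 + 180370/((-(-97)*I*√97/7))) + 40094 = (207900*(¼) + 180370/((97*I*√97/7))) + 40094 = (51975 + 180370*(-7*I*√97/9409)) + 40094 = (51975 - 1262590*I*√97/9409) + 40094 = 92069 - 1262590*I*√97/9409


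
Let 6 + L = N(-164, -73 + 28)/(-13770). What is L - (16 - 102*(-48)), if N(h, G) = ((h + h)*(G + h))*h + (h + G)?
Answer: -6275347/1530 ≈ -4101.5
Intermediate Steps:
N(h, G) = G + h + 2*h²*(G + h) (N(h, G) = ((2*h)*(G + h))*h + (G + h) = (2*h*(G + h))*h + (G + h) = 2*h²*(G + h) + (G + h) = G + h + 2*h²*(G + h))
L = 1240013/1530 (L = -6 + ((-73 + 28) - 164 + 2*(-164)³ + 2*(-73 + 28)*(-164)²)/(-13770) = -6 + (-45 - 164 + 2*(-4410944) + 2*(-45)*26896)*(-1/13770) = -6 + (-45 - 164 - 8821888 - 2420640)*(-1/13770) = -6 - 11242737*(-1/13770) = -6 + 1249193/1530 = 1240013/1530 ≈ 810.47)
L - (16 - 102*(-48)) = 1240013/1530 - (16 - 102*(-48)) = 1240013/1530 - (16 + 4896) = 1240013/1530 - 1*4912 = 1240013/1530 - 4912 = -6275347/1530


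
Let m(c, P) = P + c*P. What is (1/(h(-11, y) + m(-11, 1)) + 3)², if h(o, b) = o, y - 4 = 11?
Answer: 3844/441 ≈ 8.7166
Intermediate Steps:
y = 15 (y = 4 + 11 = 15)
m(c, P) = P + P*c
(1/(h(-11, y) + m(-11, 1)) + 3)² = (1/(-11 + 1*(1 - 11)) + 3)² = (1/(-11 + 1*(-10)) + 3)² = (1/(-11 - 10) + 3)² = (1/(-21) + 3)² = (-1/21 + 3)² = (62/21)² = 3844/441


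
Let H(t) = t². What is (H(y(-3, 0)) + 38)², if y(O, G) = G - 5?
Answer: 3969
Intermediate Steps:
y(O, G) = -5 + G
(H(y(-3, 0)) + 38)² = ((-5 + 0)² + 38)² = ((-5)² + 38)² = (25 + 38)² = 63² = 3969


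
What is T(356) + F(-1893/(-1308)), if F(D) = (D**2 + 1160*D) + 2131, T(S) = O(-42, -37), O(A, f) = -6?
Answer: 723486721/190096 ≈ 3805.9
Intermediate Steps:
T(S) = -6
F(D) = 2131 + D**2 + 1160*D
T(356) + F(-1893/(-1308)) = -6 + (2131 + (-1893/(-1308))**2 + 1160*(-1893/(-1308))) = -6 + (2131 + (-1893*(-1/1308))**2 + 1160*(-1893*(-1/1308))) = -6 + (2131 + (631/436)**2 + 1160*(631/436)) = -6 + (2131 + 398161/190096 + 182990/109) = -6 + 724627297/190096 = 723486721/190096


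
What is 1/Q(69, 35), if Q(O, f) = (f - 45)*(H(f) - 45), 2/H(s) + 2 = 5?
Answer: 3/1330 ≈ 0.0022556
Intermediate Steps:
H(s) = 2/3 (H(s) = 2/(-2 + 5) = 2/3)
Q(O, f) = 1995 - 133*f/3 (Q(O, f) = (f - 45)*(2/3 - 45) = (-45 + f)*(-133/3) = 1995 - 133*f/3)
1/Q(69, 35) = 1/(1995 - 133/3*35) = 1/(1995 - 4655/3) = 1/(1330/3) = 3/1330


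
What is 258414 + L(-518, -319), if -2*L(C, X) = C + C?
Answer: 258932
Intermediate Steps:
L(C, X) = -C (L(C, X) = -(C + C)/2 = -C)
258414 + L(-518, -319) = 258414 - 1*(-518) = 258414 + 518 = 258932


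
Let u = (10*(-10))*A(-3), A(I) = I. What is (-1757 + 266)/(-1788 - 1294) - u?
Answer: -923109/3082 ≈ -299.52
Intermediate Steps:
u = 300 (u = (10*(-10))*(-3) = -100*(-3) = 300)
(-1757 + 266)/(-1788 - 1294) - u = (-1757 + 266)/(-1788 - 1294) - 1*300 = -1491/(-3082) - 300 = -1491*(-1/3082) - 300 = 1491/3082 - 300 = -923109/3082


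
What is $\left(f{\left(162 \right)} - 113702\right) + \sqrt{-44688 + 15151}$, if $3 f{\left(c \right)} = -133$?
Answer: $- \frac{341239}{3} + i \sqrt{29537} \approx -1.1375 \cdot 10^{5} + 171.86 i$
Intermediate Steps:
$f{\left(c \right)} = - \frac{133}{3}$ ($f{\left(c \right)} = \frac{1}{3} \left(-133\right) = - \frac{133}{3}$)
$\left(f{\left(162 \right)} - 113702\right) + \sqrt{-44688 + 15151} = \left(- \frac{133}{3} - 113702\right) + \sqrt{-44688 + 15151} = - \frac{341239}{3} + \sqrt{-29537} = - \frac{341239}{3} + i \sqrt{29537}$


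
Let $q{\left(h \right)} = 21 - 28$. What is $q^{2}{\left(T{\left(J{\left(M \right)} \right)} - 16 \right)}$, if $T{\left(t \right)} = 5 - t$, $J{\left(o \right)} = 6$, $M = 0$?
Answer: $49$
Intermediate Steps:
$q{\left(h \right)} = -7$ ($q{\left(h \right)} = 21 - 28 = -7$)
$q^{2}{\left(T{\left(J{\left(M \right)} \right)} - 16 \right)} = \left(-7\right)^{2} = 49$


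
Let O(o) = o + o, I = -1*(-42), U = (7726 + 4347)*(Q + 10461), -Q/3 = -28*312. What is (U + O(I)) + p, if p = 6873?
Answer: 442711794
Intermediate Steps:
Q = 26208 (Q = -(-84)*312 = -3*(-8736) = 26208)
U = 442704837 (U = (7726 + 4347)*(26208 + 10461) = 12073*36669 = 442704837)
I = 42
O(o) = 2*o
(U + O(I)) + p = (442704837 + 2*42) + 6873 = (442704837 + 84) + 6873 = 442704921 + 6873 = 442711794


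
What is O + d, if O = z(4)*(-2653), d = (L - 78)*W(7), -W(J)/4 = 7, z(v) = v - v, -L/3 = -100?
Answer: -6216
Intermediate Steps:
L = 300 (L = -3*(-100) = 300)
z(v) = 0
W(J) = -28 (W(J) = -4*7 = -28)
d = -6216 (d = (300 - 78)*(-28) = 222*(-28) = -6216)
O = 0 (O = 0*(-2653) = 0)
O + d = 0 - 6216 = -6216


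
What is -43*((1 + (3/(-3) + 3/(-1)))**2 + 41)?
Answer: -2150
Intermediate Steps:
-43*((1 + (3/(-3) + 3/(-1)))**2 + 41) = -43*((1 + (3*(-1/3) + 3*(-1)))**2 + 41) = -43*((1 + (-1 - 3))**2 + 41) = -43*((1 - 4)**2 + 41) = -43*((-3)**2 + 41) = -43*(9 + 41) = -43*50 = -2150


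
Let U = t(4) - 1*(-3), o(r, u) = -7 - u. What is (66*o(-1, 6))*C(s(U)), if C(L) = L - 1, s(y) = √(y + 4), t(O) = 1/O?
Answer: 858 - 429*√29 ≈ -1452.2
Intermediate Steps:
t(O) = 1/O
U = 13/4 (U = 1/4 - 1*(-3) = ¼ + 3 = 13/4 ≈ 3.2500)
s(y) = √(4 + y)
C(L) = -1 + L
(66*o(-1, 6))*C(s(U)) = (66*(-7 - 1*6))*(-1 + √(4 + 13/4)) = (66*(-7 - 6))*(-1 + √(29/4)) = (66*(-13))*(-1 + √29/2) = -858*(-1 + √29/2) = 858 - 429*√29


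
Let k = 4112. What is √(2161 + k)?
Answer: 3*√697 ≈ 79.202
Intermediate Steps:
√(2161 + k) = √(2161 + 4112) = √6273 = 3*√697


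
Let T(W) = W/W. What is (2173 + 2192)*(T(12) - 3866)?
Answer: -16870725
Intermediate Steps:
T(W) = 1
(2173 + 2192)*(T(12) - 3866) = (2173 + 2192)*(1 - 3866) = 4365*(-3865) = -16870725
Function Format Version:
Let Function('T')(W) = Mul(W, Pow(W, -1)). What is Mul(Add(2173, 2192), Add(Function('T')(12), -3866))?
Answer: -16870725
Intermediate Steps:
Function('T')(W) = 1
Mul(Add(2173, 2192), Add(Function('T')(12), -3866)) = Mul(Add(2173, 2192), Add(1, -3866)) = Mul(4365, -3865) = -16870725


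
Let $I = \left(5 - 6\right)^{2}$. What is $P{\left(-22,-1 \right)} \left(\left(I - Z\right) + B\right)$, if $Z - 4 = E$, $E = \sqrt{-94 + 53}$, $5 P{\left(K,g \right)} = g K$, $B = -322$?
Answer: $-1430 - \frac{22 i \sqrt{41}}{5} \approx -1430.0 - 28.174 i$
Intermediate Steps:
$P{\left(K,g \right)} = \frac{K g}{5}$ ($P{\left(K,g \right)} = \frac{g K}{5} = \frac{K g}{5}$)
$I = 1$ ($I = \left(-1\right)^{2} = 1$)
$E = i \sqrt{41}$ ($E = \sqrt{-41} = i \sqrt{41} \approx 6.4031 i$)
$Z = 4 + i \sqrt{41} \approx 4.0 + 6.4031 i$
$P{\left(-22,-1 \right)} \left(\left(I - Z\right) + B\right) = \frac{1}{5} \left(-22\right) \left(-1\right) \left(\left(1 - \left(4 + i \sqrt{41}\right)\right) - 322\right) = \frac{22 \left(\left(1 - \left(4 + i \sqrt{41}\right)\right) - 322\right)}{5} = \frac{22 \left(\left(-3 - i \sqrt{41}\right) - 322\right)}{5} = \frac{22 \left(-325 - i \sqrt{41}\right)}{5} = -1430 - \frac{22 i \sqrt{41}}{5}$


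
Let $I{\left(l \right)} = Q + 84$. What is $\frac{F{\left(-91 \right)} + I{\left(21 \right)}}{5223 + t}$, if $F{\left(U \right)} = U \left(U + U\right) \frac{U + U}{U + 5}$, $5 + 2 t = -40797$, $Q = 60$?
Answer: $- \frac{756667}{326327} \approx -2.3187$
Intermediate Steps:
$t = -20401$ ($t = - \frac{5}{2} + \frac{1}{2} \left(-40797\right) = - \frac{5}{2} - \frac{40797}{2} = -20401$)
$I{\left(l \right)} = 144$ ($I{\left(l \right)} = 60 + 84 = 144$)
$F{\left(U \right)} = \frac{4 U^{3}}{5 + U}$ ($F{\left(U \right)} = U 2 U \frac{2 U}{5 + U} = 2 U^{2} \frac{2 U}{5 + U} = \frac{4 U^{3}}{5 + U}$)
$\frac{F{\left(-91 \right)} + I{\left(21 \right)}}{5223 + t} = \frac{\frac{4 \left(-91\right)^{3}}{5 - 91} + 144}{5223 - 20401} = \frac{4 \left(-753571\right) \frac{1}{-86} + 144}{-15178} = \left(4 \left(-753571\right) \left(- \frac{1}{86}\right) + 144\right) \left(- \frac{1}{15178}\right) = \left(\frac{1507142}{43} + 144\right) \left(- \frac{1}{15178}\right) = \frac{1513334}{43} \left(- \frac{1}{15178}\right) = - \frac{756667}{326327}$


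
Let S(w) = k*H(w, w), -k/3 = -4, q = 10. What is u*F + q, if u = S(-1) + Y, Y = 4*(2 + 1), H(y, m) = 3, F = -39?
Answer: -1862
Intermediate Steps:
k = 12 (k = -3*(-4) = 12)
Y = 12 (Y = 4*3 = 12)
S(w) = 36 (S(w) = 12*3 = 36)
u = 48 (u = 36 + 12 = 48)
u*F + q = 48*(-39) + 10 = -1872 + 10 = -1862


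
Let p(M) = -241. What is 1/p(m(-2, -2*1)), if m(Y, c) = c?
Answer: -1/241 ≈ -0.0041494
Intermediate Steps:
1/p(m(-2, -2*1)) = 1/(-241) = -1/241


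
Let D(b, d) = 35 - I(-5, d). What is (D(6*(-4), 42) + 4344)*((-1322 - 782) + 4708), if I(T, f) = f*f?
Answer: 6809460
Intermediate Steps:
I(T, f) = f²
D(b, d) = 35 - d²
(D(6*(-4), 42) + 4344)*((-1322 - 782) + 4708) = ((35 - 1*42²) + 4344)*((-1322 - 782) + 4708) = ((35 - 1*1764) + 4344)*(-2104 + 4708) = ((35 - 1764) + 4344)*2604 = (-1729 + 4344)*2604 = 2615*2604 = 6809460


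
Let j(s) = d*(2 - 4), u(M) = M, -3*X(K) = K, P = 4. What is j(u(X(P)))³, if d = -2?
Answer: 64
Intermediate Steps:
X(K) = -K/3
j(s) = 4 (j(s) = -2*(2 - 4) = -2*(-2) = 4)
j(u(X(P)))³ = 4³ = 64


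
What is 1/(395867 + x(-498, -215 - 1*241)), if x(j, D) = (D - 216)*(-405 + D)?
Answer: 1/974459 ≈ 1.0262e-6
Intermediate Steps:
x(j, D) = (-405 + D)*(-216 + D) (x(j, D) = (-216 + D)*(-405 + D) = (-405 + D)*(-216 + D))
1/(395867 + x(-498, -215 - 1*241)) = 1/(395867 + (87480 + (-215 - 1*241)² - 621*(-215 - 1*241))) = 1/(395867 + (87480 + (-215 - 241)² - 621*(-215 - 241))) = 1/(395867 + (87480 + (-456)² - 621*(-456))) = 1/(395867 + (87480 + 207936 + 283176)) = 1/(395867 + 578592) = 1/974459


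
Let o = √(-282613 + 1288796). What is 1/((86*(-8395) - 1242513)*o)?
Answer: -√1006183/1976629398389 ≈ -5.0747e-10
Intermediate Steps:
o = √1006183 ≈ 1003.1
1/((86*(-8395) - 1242513)*o) = 1/((86*(-8395) - 1242513)*(√1006183)) = (√1006183/1006183)/(-721970 - 1242513) = (√1006183/1006183)/(-1964483) = -√1006183/1976629398389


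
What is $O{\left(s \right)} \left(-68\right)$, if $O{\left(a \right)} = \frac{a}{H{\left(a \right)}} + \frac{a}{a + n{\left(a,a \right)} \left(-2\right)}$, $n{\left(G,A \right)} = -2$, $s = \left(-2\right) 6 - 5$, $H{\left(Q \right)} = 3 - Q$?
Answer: $- \frac{2023}{65} \approx -31.123$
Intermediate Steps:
$s = -17$ ($s = -12 - 5 = -17$)
$O{\left(a \right)} = \frac{a}{3 - a} + \frac{a}{4 + a}$ ($O{\left(a \right)} = \frac{a}{3 - a} + \frac{a}{a - -4} = \frac{a}{3 - a} + \frac{a}{a + 4} = \frac{a}{3 - a} + \frac{a}{4 + a}$)
$O{\left(s \right)} \left(-68\right) = \left(-7\right) \left(-17\right) \frac{1}{-3 - 17} \frac{1}{4 - 17} \left(-68\right) = \left(-7\right) \left(-17\right) \frac{1}{-20} \frac{1}{-13} \left(-68\right) = \left(-7\right) \left(-17\right) \left(- \frac{1}{20}\right) \left(- \frac{1}{13}\right) \left(-68\right) = \frac{119}{260} \left(-68\right) = - \frac{2023}{65}$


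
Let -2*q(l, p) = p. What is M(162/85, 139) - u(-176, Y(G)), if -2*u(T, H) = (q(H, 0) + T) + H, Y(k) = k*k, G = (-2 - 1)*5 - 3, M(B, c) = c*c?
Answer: 19395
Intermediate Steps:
q(l, p) = -p/2
M(B, c) = c**2
G = -18 (G = -3*5 - 3 = -15 - 3 = -18)
Y(k) = k**2
u(T, H) = -H/2 - T/2 (u(T, H) = -((-1/2*0 + T) + H)/2 = -((0 + T) + H)/2 = -(T + H)/2 = -(H + T)/2 = -H/2 - T/2)
M(162/85, 139) - u(-176, Y(G)) = 139**2 - (-1/2*(-18)**2 - 1/2*(-176)) = 19321 - (-1/2*324 + 88) = 19321 - (-162 + 88) = 19321 - 1*(-74) = 19321 + 74 = 19395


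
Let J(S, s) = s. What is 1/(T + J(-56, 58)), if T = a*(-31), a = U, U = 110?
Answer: -1/3352 ≈ -0.00029833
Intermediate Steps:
a = 110
T = -3410 (T = 110*(-31) = -3410)
1/(T + J(-56, 58)) = 1/(-3410 + 58) = 1/(-3352) = -1/3352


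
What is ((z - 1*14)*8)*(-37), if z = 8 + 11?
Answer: -1480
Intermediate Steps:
z = 19
((z - 1*14)*8)*(-37) = ((19 - 1*14)*8)*(-37) = ((19 - 14)*8)*(-37) = (5*8)*(-37) = 40*(-37) = -1480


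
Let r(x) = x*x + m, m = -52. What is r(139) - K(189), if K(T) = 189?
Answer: 19080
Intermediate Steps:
r(x) = -52 + x² (r(x) = x*x - 52 = x² - 52 = -52 + x²)
r(139) - K(189) = (-52 + 139²) - 1*189 = (-52 + 19321) - 189 = 19269 - 189 = 19080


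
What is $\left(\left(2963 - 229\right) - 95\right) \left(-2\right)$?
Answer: $-5278$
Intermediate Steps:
$\left(\left(2963 - 229\right) - 95\right) \left(-2\right) = \left(2734 - 95\right) \left(-2\right) = 2639 \left(-2\right) = -5278$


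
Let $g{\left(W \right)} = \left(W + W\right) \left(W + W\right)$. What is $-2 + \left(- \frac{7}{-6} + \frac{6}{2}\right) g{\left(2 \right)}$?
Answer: $\frac{194}{3} \approx 64.667$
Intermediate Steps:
$g{\left(W \right)} = 4 W^{2}$ ($g{\left(W \right)} = 2 W 2 W = 4 W^{2}$)
$-2 + \left(- \frac{7}{-6} + \frac{6}{2}\right) g{\left(2 \right)} = -2 + \left(- \frac{7}{-6} + \frac{6}{2}\right) 4 \cdot 2^{2} = -2 + \left(\left(-7\right) \left(- \frac{1}{6}\right) + 6 \cdot \frac{1}{2}\right) 4 \cdot 4 = -2 + \left(\frac{7}{6} + 3\right) 16 = -2 + \frac{25}{6} \cdot 16 = -2 + \frac{200}{3} = \frac{194}{3}$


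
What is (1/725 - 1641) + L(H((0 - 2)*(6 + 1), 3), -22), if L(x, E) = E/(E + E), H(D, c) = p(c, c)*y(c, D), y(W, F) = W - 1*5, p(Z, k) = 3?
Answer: -2378723/1450 ≈ -1640.5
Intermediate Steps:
y(W, F) = -5 + W (y(W, F) = W - 5 = -5 + W)
H(D, c) = -15 + 3*c (H(D, c) = 3*(-5 + c) = -15 + 3*c)
L(x, E) = 1/2 (L(x, E) = E/((2*E)) = E*(1/(2*E)) = 1/2)
(1/725 - 1641) + L(H((0 - 2)*(6 + 1), 3), -22) = (1/725 - 1641) + 1/2 = -1189724/725 + 1/2 = -2378723/1450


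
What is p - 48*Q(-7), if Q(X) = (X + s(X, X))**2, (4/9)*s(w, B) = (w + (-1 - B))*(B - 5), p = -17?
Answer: -19217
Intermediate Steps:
s(w, B) = 9*(-5 + B)*(-1 + w - B)/4 (s(w, B) = 9*((w + (-1 - B))*(B - 5))/4 = 9*((-1 + w - B)*(-5 + B))/4 = 9*((-5 + B)*(-1 + w - B))/4 = 9*(-5 + B)*(-1 + w - B)/4)
Q(X) = (45/4 - 5*X/4)**2 (Q(X) = (X + (45/4 + 9*X - 45*X/4 - 9*X**2/4 + 9*X*X/4))**2 = (X + (45/4 + 9*X - 45*X/4 - 9*X**2/4 + 9*X**2/4))**2 = (X + (45/4 - 9*X/4))**2 = (45/4 - 5*X/4)**2)
p - 48*Q(-7) = -17 - 75*(9 - 1*(-7))**2 = -17 - 75*(9 + 7)**2 = -17 - 75*16**2 = -17 - 75*256 = -17 - 48*400 = -17 - 19200 = -19217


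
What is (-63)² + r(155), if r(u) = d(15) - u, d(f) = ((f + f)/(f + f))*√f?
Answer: 3814 + √15 ≈ 3817.9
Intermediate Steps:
d(f) = √f (d(f) = ((2*f)/((2*f)))*√f = ((2*f)*(1/(2*f)))*√f = 1*√f = √f)
r(u) = √15 - u
(-63)² + r(155) = (-63)² + (√15 - 1*155) = 3969 + (√15 - 155) = 3969 + (-155 + √15) = 3814 + √15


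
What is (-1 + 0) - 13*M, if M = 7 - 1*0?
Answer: -92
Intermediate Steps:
M = 7 (M = 7 + 0 = 7)
(-1 + 0) - 13*M = (-1 + 0) - 13*7 = -1 - 91 = -92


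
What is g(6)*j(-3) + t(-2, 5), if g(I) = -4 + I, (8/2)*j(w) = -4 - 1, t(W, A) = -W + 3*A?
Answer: 29/2 ≈ 14.500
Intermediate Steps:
j(w) = -5/4 (j(w) = (-4 - 1)/4 = (¼)*(-5) = -5/4)
g(6)*j(-3) + t(-2, 5) = (-4 + 6)*(-5/4) + (-1*(-2) + 3*5) = 2*(-5/4) + (2 + 15) = -5/2 + 17 = 29/2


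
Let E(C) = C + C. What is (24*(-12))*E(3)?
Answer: -1728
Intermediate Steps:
E(C) = 2*C
(24*(-12))*E(3) = (24*(-12))*(2*3) = -288*6 = -1728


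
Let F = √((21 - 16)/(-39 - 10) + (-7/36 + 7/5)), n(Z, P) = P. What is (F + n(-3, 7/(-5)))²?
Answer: (-294 + √48665)²/44100 ≈ 0.12216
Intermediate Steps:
F = √48665/210 (F = √(5/(-49) + (-7*1/36 + 7*(⅕))) = √(5*(-1/49) + (-7/36 + 7/5)) = √(-5/49 + 217/180) = √(9733/8820) = √48665/210 ≈ 1.0505)
(F + n(-3, 7/(-5)))² = (√48665/210 + 7/(-5))² = (√48665/210 + 7*(-⅕))² = (√48665/210 - 7/5)² = (-7/5 + √48665/210)²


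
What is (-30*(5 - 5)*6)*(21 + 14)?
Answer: 0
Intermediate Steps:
(-30*(5 - 5)*6)*(21 + 14) = -0*6*35 = -30*0*35 = 0*35 = 0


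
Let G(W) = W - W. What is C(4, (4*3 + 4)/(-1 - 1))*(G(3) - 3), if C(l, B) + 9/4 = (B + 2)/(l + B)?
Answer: 9/4 ≈ 2.2500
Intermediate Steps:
G(W) = 0
C(l, B) = -9/4 + (2 + B)/(B + l) (C(l, B) = -9/4 + (B + 2)/(l + B) = -9/4 + (2 + B)/(B + l))
C(4, (4*3 + 4)/(-1 - 1))*(G(3) - 3) = ((8 - 9*4 - 5*(4*3 + 4)/(-1 - 1))/(4*((4*3 + 4)/(-1 - 1) + 4)))*(0 - 3) = ((8 - 36 - 5*(12 + 4)/(-2))/(4*((12 + 4)/(-2) + 4)))*(-3) = ((8 - 36 - 80*(-1)/2)/(4*(16*(-½) + 4)))*(-3) = ((8 - 36 - 5*(-8))/(4*(-8 + 4)))*(-3) = ((¼)*(8 - 36 + 40)/(-4))*(-3) = ((¼)*(-¼)*12)*(-3) = -¾*(-3) = 9/4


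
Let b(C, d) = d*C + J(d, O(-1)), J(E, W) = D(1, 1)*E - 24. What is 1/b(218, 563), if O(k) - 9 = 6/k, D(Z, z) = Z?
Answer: 1/123273 ≈ 8.1121e-6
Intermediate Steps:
O(k) = 9 + 6/k
J(E, W) = -24 + E (J(E, W) = 1*E - 24 = E - 24 = -24 + E)
b(C, d) = -24 + d + C*d (b(C, d) = d*C + (-24 + d) = C*d + (-24 + d) = -24 + d + C*d)
1/b(218, 563) = 1/(-24 + 563 + 218*563) = 1/(-24 + 563 + 122734) = 1/123273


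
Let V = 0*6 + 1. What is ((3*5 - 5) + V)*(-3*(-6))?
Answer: 198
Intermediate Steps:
V = 1 (V = 0 + 1 = 1)
((3*5 - 5) + V)*(-3*(-6)) = ((3*5 - 5) + 1)*(-3*(-6)) = ((15 - 5) + 1)*18 = (10 + 1)*18 = 11*18 = 198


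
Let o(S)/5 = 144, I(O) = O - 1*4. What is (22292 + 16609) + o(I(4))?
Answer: 39621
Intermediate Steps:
I(O) = -4 + O (I(O) = O - 4 = -4 + O)
o(S) = 720 (o(S) = 5*144 = 720)
(22292 + 16609) + o(I(4)) = (22292 + 16609) + 720 = 38901 + 720 = 39621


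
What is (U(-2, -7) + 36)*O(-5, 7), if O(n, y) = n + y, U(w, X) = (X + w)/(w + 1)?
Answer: 90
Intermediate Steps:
U(w, X) = (X + w)/(1 + w)
(U(-2, -7) + 36)*O(-5, 7) = ((-7 - 2)/(1 - 2) + 36)*(-5 + 7) = (-9/(-1) + 36)*2 = (-1*(-9) + 36)*2 = (9 + 36)*2 = 45*2 = 90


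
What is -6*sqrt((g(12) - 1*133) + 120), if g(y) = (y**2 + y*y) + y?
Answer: -6*sqrt(287) ≈ -101.65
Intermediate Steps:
g(y) = y + 2*y**2 (g(y) = (y**2 + y**2) + y = 2*y**2 + y = y + 2*y**2)
-6*sqrt((g(12) - 1*133) + 120) = -6*sqrt((12*(1 + 2*12) - 1*133) + 120) = -6*sqrt((12*(1 + 24) - 133) + 120) = -6*sqrt((12*25 - 133) + 120) = -6*sqrt((300 - 133) + 120) = -6*sqrt(167 + 120) = -6*sqrt(287)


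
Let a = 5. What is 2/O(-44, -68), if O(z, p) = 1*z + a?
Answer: -2/39 ≈ -0.051282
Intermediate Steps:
O(z, p) = 5 + z (O(z, p) = 1*z + 5 = z + 5 = 5 + z)
2/O(-44, -68) = 2/(5 - 44) = 2/(-39) = 2*(-1/39) = -2/39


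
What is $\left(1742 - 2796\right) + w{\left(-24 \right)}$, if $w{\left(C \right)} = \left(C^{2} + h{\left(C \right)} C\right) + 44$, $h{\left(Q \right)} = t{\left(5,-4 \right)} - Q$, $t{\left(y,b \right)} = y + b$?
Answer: $-1034$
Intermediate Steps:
$t{\left(y,b \right)} = b + y$
$h{\left(Q \right)} = 1 - Q$ ($h{\left(Q \right)} = \left(-4 + 5\right) - Q = 1 - Q$)
$w{\left(C \right)} = 44 + C^{2} + C \left(1 - C\right)$ ($w{\left(C \right)} = \left(C^{2} + \left(1 - C\right) C\right) + 44 = \left(C^{2} + C \left(1 - C\right)\right) + 44 = 44 + C^{2} + C \left(1 - C\right)$)
$\left(1742 - 2796\right) + w{\left(-24 \right)} = \left(1742 - 2796\right) + \left(44 - 24\right) = -1054 + 20 = -1034$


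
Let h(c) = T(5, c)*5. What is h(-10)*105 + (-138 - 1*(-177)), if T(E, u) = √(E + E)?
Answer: 39 + 525*√10 ≈ 1699.2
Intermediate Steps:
T(E, u) = √2*√E (T(E, u) = √(2*E) = √2*√E)
h(c) = 5*√10 (h(c) = (√2*√5)*5 = √10*5 = 5*√10)
h(-10)*105 + (-138 - 1*(-177)) = (5*√10)*105 + (-138 - 1*(-177)) = 525*√10 + (-138 + 177) = 525*√10 + 39 = 39 + 525*√10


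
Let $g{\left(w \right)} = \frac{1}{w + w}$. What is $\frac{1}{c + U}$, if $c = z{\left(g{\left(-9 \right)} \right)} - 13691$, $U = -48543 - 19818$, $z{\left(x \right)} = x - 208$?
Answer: $- \frac{18}{1480681} \approx -1.2157 \cdot 10^{-5}$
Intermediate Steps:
$g{\left(w \right)} = \frac{1}{2 w}$
$z{\left(x \right)} = -208 + x$
$U = -68361$ ($U = -48543 - 19818 = -68361$)
$c = - \frac{250183}{18}$ ($c = \left(-208 + \frac{1}{2 \left(-9\right)}\right) - 13691 = \left(-208 + \frac{1}{2} \left(- \frac{1}{9}\right)\right) - 13691 = \left(-208 - \frac{1}{18}\right) - 13691 = - \frac{3745}{18} - 13691 = - \frac{250183}{18} \approx -13899.0$)
$\frac{1}{c + U} = \frac{1}{- \frac{250183}{18} - 68361} = \frac{1}{- \frac{1480681}{18}} = - \frac{18}{1480681}$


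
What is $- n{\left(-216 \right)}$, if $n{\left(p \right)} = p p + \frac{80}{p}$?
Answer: $- \frac{1259702}{27} \approx -46656.0$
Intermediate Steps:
$n{\left(p \right)} = p^{2} + \frac{80}{p}$
$- n{\left(-216 \right)} = - \frac{80 + \left(-216\right)^{3}}{-216} = - \frac{\left(-1\right) \left(80 - 10077696\right)}{216} = - \frac{\left(-1\right) \left(-10077616\right)}{216} = \left(-1\right) \frac{1259702}{27} = - \frac{1259702}{27}$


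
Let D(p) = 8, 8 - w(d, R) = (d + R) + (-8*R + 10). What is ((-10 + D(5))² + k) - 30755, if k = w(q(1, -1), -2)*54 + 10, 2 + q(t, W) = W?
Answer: -31443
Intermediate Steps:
q(t, W) = -2 + W
w(d, R) = -2 - d + 7*R (w(d, R) = 8 - ((d + R) + (-8*R + 10)) = 8 - ((R + d) + (10 - 8*R)) = 8 - (10 + d - 7*R) = 8 + (-10 - d + 7*R) = -2 - d + 7*R)
k = -692 (k = (-2 - (-2 - 1) + 7*(-2))*54 + 10 = (-2 - 1*(-3) - 14)*54 + 10 = (-2 + 3 - 14)*54 + 10 = -13*54 + 10 = -702 + 10 = -692)
((-10 + D(5))² + k) - 30755 = ((-10 + 8)² - 692) - 30755 = ((-2)² - 692) - 30755 = (4 - 692) - 30755 = -688 - 30755 = -31443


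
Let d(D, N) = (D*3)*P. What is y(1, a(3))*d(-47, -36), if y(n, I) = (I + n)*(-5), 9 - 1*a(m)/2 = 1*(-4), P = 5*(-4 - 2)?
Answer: -571050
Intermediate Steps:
P = -30 (P = 5*(-6) = -30)
d(D, N) = -90*D (d(D, N) = (D*3)*(-30) = (3*D)*(-30) = -90*D)
a(m) = 26 (a(m) = 18 - 2*(-4) = 18 + 8 = 26)
y(n, I) = -5*I - 5*n
y(1, a(3))*d(-47, -36) = (-5*26 - 5*1)*(-90*(-47)) = (-130 - 5)*4230 = -135*4230 = -571050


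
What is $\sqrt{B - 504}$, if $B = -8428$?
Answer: $2 i \sqrt{2233} \approx 94.509 i$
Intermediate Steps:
$\sqrt{B - 504} = \sqrt{-8428 - 504} = \sqrt{-8932} = 2 i \sqrt{2233}$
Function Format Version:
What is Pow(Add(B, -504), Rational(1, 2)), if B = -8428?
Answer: Mul(2, I, Pow(2233, Rational(1, 2))) ≈ Mul(94.509, I)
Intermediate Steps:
Pow(Add(B, -504), Rational(1, 2)) = Pow(Add(-8428, -504), Rational(1, 2)) = Pow(-8932, Rational(1, 2)) = Mul(2, I, Pow(2233, Rational(1, 2)))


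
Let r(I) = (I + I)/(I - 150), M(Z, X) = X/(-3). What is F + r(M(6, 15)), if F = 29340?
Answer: 909542/31 ≈ 29340.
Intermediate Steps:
M(Z, X) = -X/3 (M(Z, X) = X*(-1/3) = -X/3)
r(I) = 2*I/(-150 + I) (r(I) = (2*I)/(-150 + I) = 2*I/(-150 + I))
F + r(M(6, 15)) = 29340 + 2*(-1/3*15)/(-150 - 1/3*15) = 29340 + 2*(-5)/(-150 - 5) = 29340 + 2*(-5)/(-155) = 29340 + 2*(-5)*(-1/155) = 29340 + 2/31 = 909542/31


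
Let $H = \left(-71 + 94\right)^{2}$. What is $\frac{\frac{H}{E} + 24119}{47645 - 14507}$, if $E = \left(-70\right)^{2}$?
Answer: $\frac{39394543}{54125400} \approx 0.72784$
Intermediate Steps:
$E = 4900$
$H = 529$ ($H = 23^{2} = 529$)
$\frac{\frac{H}{E} + 24119}{47645 - 14507} = \frac{\frac{529}{4900} + 24119}{47645 - 14507} = \frac{529 \cdot \frac{1}{4900} + 24119}{33138} = \left(\frac{529}{4900} + 24119\right) \frac{1}{33138} = \frac{118183629}{4900} \cdot \frac{1}{33138} = \frac{39394543}{54125400}$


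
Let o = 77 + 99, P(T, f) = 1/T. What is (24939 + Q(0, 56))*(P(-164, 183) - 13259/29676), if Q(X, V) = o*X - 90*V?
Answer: -1827517527/202786 ≈ -9012.0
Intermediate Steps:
o = 176
Q(X, V) = -90*V + 176*X (Q(X, V) = 176*X - 90*V = -90*V + 176*X)
(24939 + Q(0, 56))*(P(-164, 183) - 13259/29676) = (24939 + (-90*56 + 176*0))*(1/(-164) - 13259/29676) = (24939 + (-5040 + 0))*(-1/164 - 13259*1/29676) = (24939 - 5040)*(-1/164 - 13259/29676) = 19899*(-275519/608358) = -1827517527/202786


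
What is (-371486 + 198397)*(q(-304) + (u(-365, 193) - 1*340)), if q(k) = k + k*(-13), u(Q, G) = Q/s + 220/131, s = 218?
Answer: -16351719387801/28558 ≈ -5.7258e+8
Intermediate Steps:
u(Q, G) = 220/131 + Q/218 (u(Q, G) = Q/218 + 220/131 = 220/131 + Q/218)
q(k) = -12*k (q(k) = k - 13*k = -12*k)
(-371486 + 198397)*(q(-304) + (u(-365, 193) - 1*340)) = (-371486 + 198397)*(-12*(-304) + ((220/131 + (1/218)*(-365)) - 1*340)) = -173089*(3648 + ((220/131 - 365/218) - 340)) = -173089*(3648 + (145/28558 - 340)) = -173089*(3648 - 9709575/28558) = -173089*94470009/28558 = -16351719387801/28558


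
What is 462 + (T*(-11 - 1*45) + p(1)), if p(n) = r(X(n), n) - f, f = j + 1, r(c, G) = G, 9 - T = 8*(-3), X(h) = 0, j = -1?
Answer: -1385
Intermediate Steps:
T = 33 (T = 9 - 8*(-3) = 9 - 1*(-24) = 9 + 24 = 33)
f = 0 (f = -1 + 1 = 0)
p(n) = n (p(n) = n - 1*0 = n + 0 = n)
462 + (T*(-11 - 1*45) + p(1)) = 462 + (33*(-11 - 1*45) + 1) = 462 + (33*(-11 - 45) + 1) = 462 + (33*(-56) + 1) = 462 + (-1848 + 1) = 462 - 1847 = -1385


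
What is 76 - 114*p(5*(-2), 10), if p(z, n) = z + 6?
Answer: 532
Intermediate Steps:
p(z, n) = 6 + z
76 - 114*p(5*(-2), 10) = 76 - 114*(6 + 5*(-2)) = 76 - 114*(6 - 10) = 76 - 114*(-4) = 76 + 456 = 532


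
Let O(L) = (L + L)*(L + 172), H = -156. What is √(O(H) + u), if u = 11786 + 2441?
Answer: √9235 ≈ 96.099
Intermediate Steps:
O(L) = 2*L*(172 + L) (O(L) = (2*L)*(172 + L) = 2*L*(172 + L))
u = 14227
√(O(H) + u) = √(2*(-156)*(172 - 156) + 14227) = √(2*(-156)*16 + 14227) = √(-4992 + 14227) = √9235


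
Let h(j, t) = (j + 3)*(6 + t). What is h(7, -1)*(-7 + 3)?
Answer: -200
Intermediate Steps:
h(j, t) = (3 + j)*(6 + t)
h(7, -1)*(-7 + 3) = (18 + 3*(-1) + 6*7 + 7*(-1))*(-7 + 3) = (18 - 3 + 42 - 7)*(-4) = 50*(-4) = -200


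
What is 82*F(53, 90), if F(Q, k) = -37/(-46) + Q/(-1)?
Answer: -98441/23 ≈ -4280.0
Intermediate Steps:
F(Q, k) = 37/46 - Q (F(Q, k) = -37*(-1/46) + Q*(-1) = 37/46 - Q)
82*F(53, 90) = 82*(37/46 - 1*53) = 82*(37/46 - 53) = 82*(-2401/46) = -98441/23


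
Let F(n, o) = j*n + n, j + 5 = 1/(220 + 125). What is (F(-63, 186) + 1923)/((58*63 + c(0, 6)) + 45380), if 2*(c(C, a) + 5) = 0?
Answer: 83368/1879445 ≈ 0.044358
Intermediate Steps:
j = -1724/345 (j = -5 + 1/(220 + 125) = -5 + 1/345 = -1724/345 ≈ -4.9971)
c(C, a) = -5 (c(C, a) = -5 + (½)*0 = -5 + 0 = -5)
F(n, o) = -1379*n/345 (F(n, o) = -1724*n/345 + n = -1379*n/345)
(F(-63, 186) + 1923)/((58*63 + c(0, 6)) + 45380) = (-1379/345*(-63) + 1923)/((58*63 - 5) + 45380) = (28959/115 + 1923)/((3654 - 5) + 45380) = 250104/(115*(3649 + 45380)) = (250104/115)/49029 = (250104/115)*(1/49029) = 83368/1879445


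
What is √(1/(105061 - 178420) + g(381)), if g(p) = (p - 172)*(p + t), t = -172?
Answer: √26119019390178/24453 ≈ 209.00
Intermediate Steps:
g(p) = (-172 + p)² (g(p) = (p - 172)*(p - 172) = (-172 + p)*(-172 + p) = (-172 + p)²)
√(1/(105061 - 178420) + g(381)) = √(1/(105061 - 178420) + (29584 + 381² - 344*381)) = √(1/(-73359) + (29584 + 145161 - 131064)) = √(-1/73359 + 43681) = √(3204394478/73359) = √26119019390178/24453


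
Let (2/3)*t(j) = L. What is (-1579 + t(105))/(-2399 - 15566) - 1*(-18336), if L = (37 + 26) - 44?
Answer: 658815581/35930 ≈ 18336.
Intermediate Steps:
L = 19 (L = 63 - 44 = 19)
t(j) = 57/2 (t(j) = (3/2)*19 = 57/2)
(-1579 + t(105))/(-2399 - 15566) - 1*(-18336) = (-1579 + 57/2)/(-2399 - 15566) - 1*(-18336) = -3101/2/(-17965) + 18336 = -3101/2*(-1/17965) + 18336 = 3101/35930 + 18336 = 658815581/35930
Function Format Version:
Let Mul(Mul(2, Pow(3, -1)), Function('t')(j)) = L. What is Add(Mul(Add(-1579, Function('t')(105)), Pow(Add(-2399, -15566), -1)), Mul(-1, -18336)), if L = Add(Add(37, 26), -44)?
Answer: Rational(658815581, 35930) ≈ 18336.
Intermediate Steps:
L = 19 (L = Add(63, -44) = 19)
Function('t')(j) = Rational(57, 2) (Function('t')(j) = Mul(Rational(3, 2), 19) = Rational(57, 2))
Add(Mul(Add(-1579, Function('t')(105)), Pow(Add(-2399, -15566), -1)), Mul(-1, -18336)) = Add(Mul(Add(-1579, Rational(57, 2)), Pow(Add(-2399, -15566), -1)), Mul(-1, -18336)) = Add(Mul(Rational(-3101, 2), Pow(-17965, -1)), 18336) = Add(Mul(Rational(-3101, 2), Rational(-1, 17965)), 18336) = Add(Rational(3101, 35930), 18336) = Rational(658815581, 35930)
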